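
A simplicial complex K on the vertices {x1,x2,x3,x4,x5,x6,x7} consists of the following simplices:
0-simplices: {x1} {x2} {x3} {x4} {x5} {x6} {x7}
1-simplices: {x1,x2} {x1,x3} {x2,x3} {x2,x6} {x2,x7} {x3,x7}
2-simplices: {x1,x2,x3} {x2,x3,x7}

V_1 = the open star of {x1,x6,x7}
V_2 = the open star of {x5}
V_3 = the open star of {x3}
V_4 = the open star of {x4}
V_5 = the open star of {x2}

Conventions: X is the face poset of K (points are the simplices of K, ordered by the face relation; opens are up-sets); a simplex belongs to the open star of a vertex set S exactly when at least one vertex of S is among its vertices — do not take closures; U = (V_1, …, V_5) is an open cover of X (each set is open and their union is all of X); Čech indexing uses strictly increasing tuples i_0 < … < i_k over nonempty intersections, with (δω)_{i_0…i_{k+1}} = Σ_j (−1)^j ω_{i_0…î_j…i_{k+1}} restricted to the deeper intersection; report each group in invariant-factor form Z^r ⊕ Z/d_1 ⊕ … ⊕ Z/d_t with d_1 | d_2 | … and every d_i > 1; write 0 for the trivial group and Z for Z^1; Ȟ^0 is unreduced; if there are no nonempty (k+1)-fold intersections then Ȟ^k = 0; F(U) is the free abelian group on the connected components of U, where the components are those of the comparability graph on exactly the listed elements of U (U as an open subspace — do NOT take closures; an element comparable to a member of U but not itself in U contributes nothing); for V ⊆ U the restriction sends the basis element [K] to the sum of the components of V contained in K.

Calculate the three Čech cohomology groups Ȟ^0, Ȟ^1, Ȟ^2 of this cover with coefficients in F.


nonempty intersections:
  V1={{x1},{x6},{x7},{x1,x2},{x1,x3},{x2,x6},{x2,x7},{x3,x7},{x1,x2,x3},{x2,x3,x7}} V2={{x5}} V3={{x3},{x1,x3},{x2,x3},{x3,x7},{x1,x2,x3},{x2,x3,x7}} V4={{x4}} V5={{x2},{x1,x2},{x2,x3},{x2,x6},{x2,x7},{x1,x2,x3},{x2,x3,x7}}
  V13={{x1,x3},{x3,x7},{x1,x2,x3},{x2,x3,x7}} V15={{x1,x2},{x2,x6},{x2,x7},{x1,x2,x3},{x2,x3,x7}} V35={{x2,x3},{x1,x2,x3},{x2,x3,x7}}
  V135={{x1,x2,x3},{x2,x3,x7}}
components per intersection:
  V1: {{x1},{x1,x2},{x1,x3},{x1,x2,x3}} {{x6},{x2,x6}} {{x7},{x2,x7},{x3,x7},{x2,x3,x7}}
  V2: {{x5}}
  V3: {{x3},{x1,x3},{x2,x3},{x3,x7},{x1,x2,x3},{x2,x3,x7}}
  V4: {{x4}}
  V5: {{x2},{x1,x2},{x2,x3},{x2,x6},{x2,x7},{x1,x2,x3},{x2,x3,x7}}
  V13: {{x1,x3},{x1,x2,x3}} {{x3,x7},{x2,x3,x7}}
  V15: {{x1,x2},{x1,x2,x3}} {{x2,x6}} {{x2,x7},{x2,x3,x7}}
  V35: {{x2,x3},{x1,x2,x3},{x2,x3,x7}}
  V135: {{x1,x2,x3}} {{x2,x3,x7}}
C dims 7,6,2; δ0: rk 4, SNF 1^4; δ1: rk 2, SNF 1^2
Ȟ^0: (7−4)−0=3 ⇒ Z^3
Ȟ^1: (6−2)−4=0 ⇒ 0
Ȟ^2: (2−0)−2=0 ⇒ 0

Ȟ^0 = Z^3, Ȟ^1 = 0 and Ȟ^2 = 0


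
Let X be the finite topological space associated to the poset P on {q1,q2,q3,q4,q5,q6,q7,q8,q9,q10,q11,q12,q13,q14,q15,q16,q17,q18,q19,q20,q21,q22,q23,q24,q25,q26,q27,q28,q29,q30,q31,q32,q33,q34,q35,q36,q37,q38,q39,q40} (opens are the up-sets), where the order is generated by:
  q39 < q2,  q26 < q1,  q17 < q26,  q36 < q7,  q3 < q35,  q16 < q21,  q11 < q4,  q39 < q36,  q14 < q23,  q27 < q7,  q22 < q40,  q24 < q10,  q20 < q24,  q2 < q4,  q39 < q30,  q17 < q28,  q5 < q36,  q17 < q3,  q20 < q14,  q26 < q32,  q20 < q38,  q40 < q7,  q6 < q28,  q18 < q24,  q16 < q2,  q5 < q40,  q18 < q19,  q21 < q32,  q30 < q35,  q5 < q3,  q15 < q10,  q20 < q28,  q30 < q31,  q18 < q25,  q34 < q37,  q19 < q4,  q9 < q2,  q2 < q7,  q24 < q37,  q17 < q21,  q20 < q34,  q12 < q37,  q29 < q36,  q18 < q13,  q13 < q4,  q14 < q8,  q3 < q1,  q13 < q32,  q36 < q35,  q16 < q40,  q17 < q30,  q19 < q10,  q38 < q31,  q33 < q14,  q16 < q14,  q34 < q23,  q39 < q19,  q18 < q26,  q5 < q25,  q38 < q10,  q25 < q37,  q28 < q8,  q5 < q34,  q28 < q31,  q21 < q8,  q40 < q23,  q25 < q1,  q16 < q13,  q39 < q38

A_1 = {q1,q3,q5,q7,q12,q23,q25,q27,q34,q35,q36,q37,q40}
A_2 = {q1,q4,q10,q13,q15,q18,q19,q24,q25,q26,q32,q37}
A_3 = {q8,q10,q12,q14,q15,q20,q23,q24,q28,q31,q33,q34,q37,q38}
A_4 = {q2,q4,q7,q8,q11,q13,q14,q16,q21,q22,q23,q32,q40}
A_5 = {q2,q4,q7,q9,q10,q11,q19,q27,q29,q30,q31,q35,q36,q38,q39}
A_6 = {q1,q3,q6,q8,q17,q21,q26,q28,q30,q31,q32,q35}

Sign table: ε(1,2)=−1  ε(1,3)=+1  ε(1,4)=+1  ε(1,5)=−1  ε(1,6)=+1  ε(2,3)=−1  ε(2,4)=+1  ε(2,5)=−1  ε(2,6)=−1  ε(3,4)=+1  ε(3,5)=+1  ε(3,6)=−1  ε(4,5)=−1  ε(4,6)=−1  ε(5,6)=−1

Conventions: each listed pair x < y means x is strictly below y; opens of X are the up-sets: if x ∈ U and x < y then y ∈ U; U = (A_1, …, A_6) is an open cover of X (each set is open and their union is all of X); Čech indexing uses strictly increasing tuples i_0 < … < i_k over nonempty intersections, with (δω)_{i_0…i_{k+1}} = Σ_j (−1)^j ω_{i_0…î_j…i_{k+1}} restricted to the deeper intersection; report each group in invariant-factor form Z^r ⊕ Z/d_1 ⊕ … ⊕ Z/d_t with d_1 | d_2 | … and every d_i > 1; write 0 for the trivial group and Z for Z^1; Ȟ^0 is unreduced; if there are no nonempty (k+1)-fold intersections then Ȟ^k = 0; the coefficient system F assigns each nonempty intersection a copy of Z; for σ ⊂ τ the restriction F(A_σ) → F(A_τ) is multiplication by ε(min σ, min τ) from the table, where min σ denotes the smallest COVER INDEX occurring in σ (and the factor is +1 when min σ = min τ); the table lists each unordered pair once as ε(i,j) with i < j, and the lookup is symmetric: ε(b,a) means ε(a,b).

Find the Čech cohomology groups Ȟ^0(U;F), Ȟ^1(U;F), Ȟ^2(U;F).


nerve simplices:
  A12={q1,q25,q37} A13={q12,q23,q34,q37} A14={q7,q23,q40} A15={q7,q27,q35,q36} A16={q1,q3,q35} A23={q10,q15,q24,q37} A24={q4,q13,q32} A25={q4,q10,q19} A26={q1,q26,q32} A34={q8,q14,q23} A35={q10,q31,q38} A36={q8,q28,q31} A45={q2,q4,q7,q11} A46={q8,q21,q32} A56={q30,q31,q35}
  A123={q37} A126={q1} A134={q23} A145={q7} A156={q35} A235={q10} A245={q4} A246={q32} A346={q8} A356={q31}
C dims 6,15,10; δ0: rk 6, SNF 1^5·2; δ1: rk 9, SNF 1^9
degree 0: 6−6−0 = 0 → Ȟ^0 ≅ 0
degree 1: 15−9−6 = 0 plus torsion [2] → Ȟ^1 ≅ Z/2
degree 2: 10−0−9 = 1 → Ȟ^2 ≅ Z

Ȟ^0 = 0, Ȟ^1 = Z/2 and Ȟ^2 = Z


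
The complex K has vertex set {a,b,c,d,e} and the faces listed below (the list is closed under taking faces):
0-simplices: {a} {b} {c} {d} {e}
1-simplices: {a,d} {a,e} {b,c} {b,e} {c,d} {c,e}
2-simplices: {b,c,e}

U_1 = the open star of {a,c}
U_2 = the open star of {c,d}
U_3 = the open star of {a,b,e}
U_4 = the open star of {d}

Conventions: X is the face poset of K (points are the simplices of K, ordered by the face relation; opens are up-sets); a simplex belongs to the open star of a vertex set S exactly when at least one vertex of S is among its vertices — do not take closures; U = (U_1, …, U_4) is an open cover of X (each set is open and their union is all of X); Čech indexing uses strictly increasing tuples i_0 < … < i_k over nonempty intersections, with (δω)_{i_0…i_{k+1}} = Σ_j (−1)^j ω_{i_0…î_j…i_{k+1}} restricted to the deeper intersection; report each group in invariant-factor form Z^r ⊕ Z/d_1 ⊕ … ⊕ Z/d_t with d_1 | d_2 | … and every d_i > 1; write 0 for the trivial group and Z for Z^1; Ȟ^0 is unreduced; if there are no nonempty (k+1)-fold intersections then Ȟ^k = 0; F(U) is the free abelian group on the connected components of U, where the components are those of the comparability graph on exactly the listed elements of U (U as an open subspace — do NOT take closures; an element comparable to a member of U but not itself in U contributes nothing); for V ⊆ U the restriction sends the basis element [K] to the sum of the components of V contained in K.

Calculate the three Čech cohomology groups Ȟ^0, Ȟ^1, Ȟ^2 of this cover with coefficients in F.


Ȟ^0 ≅ Z,  Ȟ^1 ≅ Z,  Ȟ^2 ≅ 0

nerve simplices:
  U1={{a},{c},{a,d},{a,e},{b,c},{c,d},{c,e},{b,c,e}} U2={{c},{d},{a,d},{b,c},{c,d},{c,e},{b,c,e}} U3={{a},{b},{e},{a,d},{a,e},{b,c},{b,e},{c,e},{b,c,e}} U4={{d},{a,d},{c,d}}
  U12={{c},{a,d},{b,c},{c,d},{c,e},{b,c,e}} U13={{a},{a,d},{a,e},{b,c},{c,e},{b,c,e}} U14={{a,d},{c,d}} U23={{a,d},{b,c},{c,e},{b,c,e}} U24={{d},{a,d},{c,d}} U34={{a,d}}
  U123={{a,d},{b,c},{c,e},{b,c,e}} U124={{a,d},{c,d}} U134={{a,d}} U234={{a,d}}
  U1234={{a,d}}
components per intersection:
  U1: {{a},{a,d},{a,e}} {{c},{b,c},{c,d},{c,e},{b,c,e}}
  U2: {{c},{d},{a,d},{b,c},{c,d},{c,e},{b,c,e}}
  U3: {{a},{b},{e},{a,d},{a,e},{b,c},{b,e},{c,e},{b,c,e}}
  U4: {{d},{a,d},{c,d}}
  U12: {{c},{b,c},{c,d},{c,e},{b,c,e}} {{a,d}}
  U13: {{a},{a,d},{a,e}} {{b,c},{c,e},{b,c,e}}
  U14: {{a,d}} {{c,d}}
  U23: {{a,d}} {{b,c},{c,e},{b,c,e}}
  U24: {{d},{a,d},{c,d}}
  U34: {{a,d}}
  U123: {{a,d}} {{b,c},{c,e},{b,c,e}}
  U124: {{a,d}} {{c,d}}
  U134: {{a,d}}
  U234: {{a,d}}
  U1234: {{a,d}}
C dims 5,10,6,1; δ0: rk 4, SNF 1^4; δ1: rk 5, SNF 1^5; δ2: rk 1, SNF 1^1
degree 0: 5−4−0 = 1 → Ȟ^0 ≅ Z
degree 1: 10−5−4 = 1 → Ȟ^1 ≅ Z
degree 2: 6−1−5 = 0 → Ȟ^2 ≅ 0


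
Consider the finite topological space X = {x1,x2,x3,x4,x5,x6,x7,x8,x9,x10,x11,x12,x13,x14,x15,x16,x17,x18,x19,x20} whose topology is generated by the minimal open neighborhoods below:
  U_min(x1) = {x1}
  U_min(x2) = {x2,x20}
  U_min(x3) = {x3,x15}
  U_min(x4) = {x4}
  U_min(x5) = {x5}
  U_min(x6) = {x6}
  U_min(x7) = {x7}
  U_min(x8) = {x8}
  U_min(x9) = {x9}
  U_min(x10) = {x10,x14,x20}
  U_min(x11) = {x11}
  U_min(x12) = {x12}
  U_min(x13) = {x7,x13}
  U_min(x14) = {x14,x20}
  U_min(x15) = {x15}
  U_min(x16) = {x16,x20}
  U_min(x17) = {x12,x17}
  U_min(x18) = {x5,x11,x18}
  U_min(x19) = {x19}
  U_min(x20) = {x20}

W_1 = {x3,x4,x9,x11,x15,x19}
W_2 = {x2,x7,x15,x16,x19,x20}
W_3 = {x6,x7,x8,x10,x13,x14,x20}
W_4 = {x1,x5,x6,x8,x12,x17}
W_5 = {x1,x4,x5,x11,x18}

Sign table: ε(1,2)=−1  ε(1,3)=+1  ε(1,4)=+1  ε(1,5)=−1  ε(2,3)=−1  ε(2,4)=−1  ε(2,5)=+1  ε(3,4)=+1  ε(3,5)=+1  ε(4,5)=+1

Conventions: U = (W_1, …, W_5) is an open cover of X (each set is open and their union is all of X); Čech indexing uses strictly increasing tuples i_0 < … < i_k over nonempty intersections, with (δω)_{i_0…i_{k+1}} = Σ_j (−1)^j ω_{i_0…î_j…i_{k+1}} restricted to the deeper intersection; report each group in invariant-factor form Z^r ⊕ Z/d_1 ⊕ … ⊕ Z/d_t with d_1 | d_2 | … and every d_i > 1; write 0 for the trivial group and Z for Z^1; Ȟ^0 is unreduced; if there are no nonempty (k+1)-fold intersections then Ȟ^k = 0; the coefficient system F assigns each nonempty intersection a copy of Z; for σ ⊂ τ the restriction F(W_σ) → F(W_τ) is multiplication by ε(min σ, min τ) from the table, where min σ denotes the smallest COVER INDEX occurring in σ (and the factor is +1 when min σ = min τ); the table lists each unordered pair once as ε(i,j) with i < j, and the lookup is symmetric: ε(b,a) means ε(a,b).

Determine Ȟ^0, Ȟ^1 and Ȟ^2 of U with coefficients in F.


intersection data:
  W12={x15,x19} W15={x4,x11} W23={x7,x20} W34={x6,x8} W45={x1,x5}
C dims 5,5; δ0: rk 5, SNF 1^4·2
Ȟ^0 = (5 − 5) − 0 = 0, so Ȟ^0 ≅ 0
Ȟ^1 = (5 − 0) − 5 = 0 plus torsion [2], so Ȟ^1 ≅ Z/2
Ȟ^2 = (0 − 0) − 0 = 0, so Ȟ^2 ≅ 0

Ȟ^0 = 0, Ȟ^1 = Z/2, Ȟ^2 = 0


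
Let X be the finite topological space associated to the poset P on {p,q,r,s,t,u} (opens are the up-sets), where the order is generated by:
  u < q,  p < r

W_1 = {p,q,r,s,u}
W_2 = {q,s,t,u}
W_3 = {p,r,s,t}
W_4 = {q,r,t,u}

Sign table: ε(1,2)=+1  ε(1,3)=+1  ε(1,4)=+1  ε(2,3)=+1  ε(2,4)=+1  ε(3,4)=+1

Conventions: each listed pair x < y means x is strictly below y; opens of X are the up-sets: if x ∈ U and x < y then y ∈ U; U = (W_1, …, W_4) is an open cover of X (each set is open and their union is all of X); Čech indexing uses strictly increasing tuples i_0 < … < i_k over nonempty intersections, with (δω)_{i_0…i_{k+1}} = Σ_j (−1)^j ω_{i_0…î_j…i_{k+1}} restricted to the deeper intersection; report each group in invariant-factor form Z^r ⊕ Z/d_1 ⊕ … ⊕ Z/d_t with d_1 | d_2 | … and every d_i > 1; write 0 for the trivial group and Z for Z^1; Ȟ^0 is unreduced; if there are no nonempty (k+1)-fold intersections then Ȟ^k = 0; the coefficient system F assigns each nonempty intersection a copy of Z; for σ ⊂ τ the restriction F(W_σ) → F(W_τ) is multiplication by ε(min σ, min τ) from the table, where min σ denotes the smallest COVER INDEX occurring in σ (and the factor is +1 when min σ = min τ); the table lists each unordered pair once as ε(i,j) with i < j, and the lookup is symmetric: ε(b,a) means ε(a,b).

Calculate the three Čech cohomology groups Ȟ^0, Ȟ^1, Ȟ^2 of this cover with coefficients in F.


Ȟ^0(U;F) ≅ Z,  Ȟ^1(U;F) ≅ 0,  Ȟ^2(U;F) ≅ Z

nonempty intersections:
  W12={q,s,u} W13={p,r,s} W14={q,r,u} W23={s,t} W24={q,t,u} W34={r,t}
  W123={s} W124={q,u} W134={r} W234={t}
C dims 4,6,4; δ0: rk 3, SNF 1^3; δ1: rk 3, SNF 1^3
Ȟ^0: (4−3)−0=1 ⇒ Z
Ȟ^1: (6−3)−3=0 ⇒ 0
Ȟ^2: (4−0)−3=1 ⇒ Z


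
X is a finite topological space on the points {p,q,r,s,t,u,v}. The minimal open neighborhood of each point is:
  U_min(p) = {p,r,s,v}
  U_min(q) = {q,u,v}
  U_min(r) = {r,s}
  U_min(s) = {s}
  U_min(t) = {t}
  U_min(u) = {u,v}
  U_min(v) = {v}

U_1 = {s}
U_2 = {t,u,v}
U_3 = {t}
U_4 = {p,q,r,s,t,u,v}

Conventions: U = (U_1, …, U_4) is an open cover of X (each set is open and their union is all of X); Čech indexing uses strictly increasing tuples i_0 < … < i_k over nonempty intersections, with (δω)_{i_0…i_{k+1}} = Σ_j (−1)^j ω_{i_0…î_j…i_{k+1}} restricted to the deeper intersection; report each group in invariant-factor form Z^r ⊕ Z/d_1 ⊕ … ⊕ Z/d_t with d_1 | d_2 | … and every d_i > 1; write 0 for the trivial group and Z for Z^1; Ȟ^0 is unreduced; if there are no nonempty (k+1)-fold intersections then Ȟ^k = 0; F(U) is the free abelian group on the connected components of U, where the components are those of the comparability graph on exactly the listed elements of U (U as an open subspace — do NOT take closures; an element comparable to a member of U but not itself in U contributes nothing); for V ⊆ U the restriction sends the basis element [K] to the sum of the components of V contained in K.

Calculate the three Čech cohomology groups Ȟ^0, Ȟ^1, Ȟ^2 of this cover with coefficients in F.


Ȟ^0 ≅ Z^2,  Ȟ^1 ≅ 0,  Ȟ^2 ≅ 0

cover nerve:
  U14={s} U23={t} U24={t,u,v} U34={t}
  U234={t}
components per intersection:
  U1: {s}
  U2: {t} {u,v}
  U3: {t}
  U4: {p,q,r,s,u,v} {t}
  U14: {s}
  U23: {t}
  U24: {t} {u,v}
  U34: {t}
  U234: {t}
C dims 6,5,1; δ0: rk 4, SNF 1^4; δ1: rk 1, SNF 1^1
Ȟ^0: (6−4)−0=2 ⇒ Z^2
Ȟ^1: (5−1)−4=0 ⇒ 0
Ȟ^2: (1−0)−1=0 ⇒ 0


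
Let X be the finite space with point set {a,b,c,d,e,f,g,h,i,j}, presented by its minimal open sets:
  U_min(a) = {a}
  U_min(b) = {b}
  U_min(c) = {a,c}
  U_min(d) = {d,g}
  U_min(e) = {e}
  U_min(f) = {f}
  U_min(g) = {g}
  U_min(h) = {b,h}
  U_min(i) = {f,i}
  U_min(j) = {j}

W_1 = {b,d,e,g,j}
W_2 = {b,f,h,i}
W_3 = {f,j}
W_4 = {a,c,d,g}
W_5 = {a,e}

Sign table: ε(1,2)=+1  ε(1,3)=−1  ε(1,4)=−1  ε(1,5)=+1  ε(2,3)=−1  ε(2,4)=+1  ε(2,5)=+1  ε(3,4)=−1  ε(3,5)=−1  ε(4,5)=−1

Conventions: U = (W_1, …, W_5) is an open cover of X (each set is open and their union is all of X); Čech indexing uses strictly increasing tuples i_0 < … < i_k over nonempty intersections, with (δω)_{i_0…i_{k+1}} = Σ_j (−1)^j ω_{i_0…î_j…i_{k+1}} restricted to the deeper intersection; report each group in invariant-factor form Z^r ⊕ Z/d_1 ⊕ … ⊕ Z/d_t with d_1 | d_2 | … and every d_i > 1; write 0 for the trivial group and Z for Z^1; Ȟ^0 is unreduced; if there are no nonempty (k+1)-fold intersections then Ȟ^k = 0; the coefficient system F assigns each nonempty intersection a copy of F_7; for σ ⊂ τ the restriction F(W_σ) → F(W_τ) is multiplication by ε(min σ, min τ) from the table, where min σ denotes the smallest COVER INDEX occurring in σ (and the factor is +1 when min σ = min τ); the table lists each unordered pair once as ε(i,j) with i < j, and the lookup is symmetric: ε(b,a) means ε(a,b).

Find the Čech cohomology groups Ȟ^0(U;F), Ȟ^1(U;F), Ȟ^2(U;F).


nonempty intersections:
  W12={b} W13={j} W14={d,g} W15={e} W23={f} W45={a}
C dims 5,6; δ0: rk_F7 4
Ȟ^0: (5−4)−0=1 ⇒ Z/7
Ȟ^1: (6−0)−4=2 ⇒ Z/7 ⊕ Z/7
Ȟ^2: (0−0)−0=0 ⇒ 0

Ȟ^0 = Z/7, Ȟ^1 = Z/7 ⊕ Z/7 and Ȟ^2 = 0


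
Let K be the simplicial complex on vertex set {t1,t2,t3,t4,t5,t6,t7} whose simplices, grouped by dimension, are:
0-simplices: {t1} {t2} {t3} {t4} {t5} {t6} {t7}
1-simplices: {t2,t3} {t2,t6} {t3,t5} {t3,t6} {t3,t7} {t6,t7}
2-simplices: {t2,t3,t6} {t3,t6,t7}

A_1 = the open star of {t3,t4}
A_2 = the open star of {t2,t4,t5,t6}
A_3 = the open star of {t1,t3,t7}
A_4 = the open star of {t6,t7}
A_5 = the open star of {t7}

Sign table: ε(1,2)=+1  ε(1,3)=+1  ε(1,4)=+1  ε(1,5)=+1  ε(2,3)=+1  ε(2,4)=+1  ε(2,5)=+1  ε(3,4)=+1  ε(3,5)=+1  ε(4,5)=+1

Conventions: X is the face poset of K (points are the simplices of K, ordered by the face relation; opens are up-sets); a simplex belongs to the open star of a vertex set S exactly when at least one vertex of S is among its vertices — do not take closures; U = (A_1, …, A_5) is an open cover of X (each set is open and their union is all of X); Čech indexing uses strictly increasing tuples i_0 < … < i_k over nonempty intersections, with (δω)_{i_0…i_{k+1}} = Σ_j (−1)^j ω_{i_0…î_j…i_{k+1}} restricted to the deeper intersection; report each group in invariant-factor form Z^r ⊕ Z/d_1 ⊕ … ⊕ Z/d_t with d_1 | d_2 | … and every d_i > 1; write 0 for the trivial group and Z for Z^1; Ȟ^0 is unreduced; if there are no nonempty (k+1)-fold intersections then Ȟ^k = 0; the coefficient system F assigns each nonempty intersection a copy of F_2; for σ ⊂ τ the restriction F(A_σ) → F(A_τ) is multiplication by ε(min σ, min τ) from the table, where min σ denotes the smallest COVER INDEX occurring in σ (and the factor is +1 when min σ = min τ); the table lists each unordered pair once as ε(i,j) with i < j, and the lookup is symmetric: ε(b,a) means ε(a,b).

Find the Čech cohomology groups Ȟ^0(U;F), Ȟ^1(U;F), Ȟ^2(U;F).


Ȟ^0 = Z/2; Ȟ^1 = 0; Ȟ^2 = 0

nonempty overlaps:
  A1={{t3},{t4},{t2,t3},{t3,t5},{t3,t6},{t3,t7},{t2,t3,t6},{t3,t6,t7}} A2={{t2},{t4},{t5},{t6},{t2,t3},{t2,t6},{t3,t5},{t3,t6},{t6,t7},{t2,t3,t6},{t3,t6,t7}} A3={{t1},{t3},{t7},{t2,t3},{t3,t5},{t3,t6},{t3,t7},{t6,t7},{t2,t3,t6},{t3,t6,t7}} A4={{t6},{t7},{t2,t6},{t3,t6},{t3,t7},{t6,t7},{t2,t3,t6},{t3,t6,t7}} A5={{t7},{t3,t7},{t6,t7},{t3,t6,t7}}
  A12={{t4},{t2,t3},{t3,t5},{t3,t6},{t2,t3,t6},{t3,t6,t7}} A13={{t3},{t2,t3},{t3,t5},{t3,t6},{t3,t7},{t2,t3,t6},{t3,t6,t7}} A14={{t3,t6},{t3,t7},{t2,t3,t6},{t3,t6,t7}} A15={{t3,t7},{t3,t6,t7}} A23={{t2,t3},{t3,t5},{t3,t6},{t6,t7},{t2,t3,t6},{t3,t6,t7}} A24={{t6},{t2,t6},{t3,t6},{t6,t7},{t2,t3,t6},{t3,t6,t7}} A25={{t6,t7},{t3,t6,t7}} A34={{t7},{t3,t6},{t3,t7},{t6,t7},{t2,t3,t6},{t3,t6,t7}} A35={{t7},{t3,t7},{t6,t7},{t3,t6,t7}} A45={{t7},{t3,t7},{t6,t7},{t3,t6,t7}}
  A123={{t2,t3},{t3,t5},{t3,t6},{t2,t3,t6},{t3,t6,t7}} A124={{t3,t6},{t2,t3,t6},{t3,t6,t7}} A125={{t3,t6,t7}} A134={{t3,t6},{t3,t7},{t2,t3,t6},{t3,t6,t7}} A135={{t3,t7},{t3,t6,t7}} A145={{t3,t7},{t3,t6,t7}} A234={{t3,t6},{t6,t7},{t2,t3,t6},{t3,t6,t7}} A235={{t6,t7},{t3,t6,t7}} A245={{t6,t7},{t3,t6,t7}} A345={{t7},{t3,t7},{t6,t7},{t3,t6,t7}}
  A1234={{t3,t6},{t2,t3,t6},{t3,t6,t7}} A1235={{t3,t6,t7}} A1245={{t3,t6,t7}} A1345={{t3,t7},{t3,t6,t7}} A2345={{t6,t7},{t3,t6,t7}}
  A12345={{t3,t6,t7}}
C dims 5,10,10,5; δ0: rk_F2 4; δ1: rk_F2 6; δ2: rk_F2 4
degree 0: 5−4−0 = 1 → Ȟ^0 ≅ Z/2
degree 1: 10−6−4 = 0 → Ȟ^1 ≅ 0
degree 2: 10−4−6 = 0 → Ȟ^2 ≅ 0


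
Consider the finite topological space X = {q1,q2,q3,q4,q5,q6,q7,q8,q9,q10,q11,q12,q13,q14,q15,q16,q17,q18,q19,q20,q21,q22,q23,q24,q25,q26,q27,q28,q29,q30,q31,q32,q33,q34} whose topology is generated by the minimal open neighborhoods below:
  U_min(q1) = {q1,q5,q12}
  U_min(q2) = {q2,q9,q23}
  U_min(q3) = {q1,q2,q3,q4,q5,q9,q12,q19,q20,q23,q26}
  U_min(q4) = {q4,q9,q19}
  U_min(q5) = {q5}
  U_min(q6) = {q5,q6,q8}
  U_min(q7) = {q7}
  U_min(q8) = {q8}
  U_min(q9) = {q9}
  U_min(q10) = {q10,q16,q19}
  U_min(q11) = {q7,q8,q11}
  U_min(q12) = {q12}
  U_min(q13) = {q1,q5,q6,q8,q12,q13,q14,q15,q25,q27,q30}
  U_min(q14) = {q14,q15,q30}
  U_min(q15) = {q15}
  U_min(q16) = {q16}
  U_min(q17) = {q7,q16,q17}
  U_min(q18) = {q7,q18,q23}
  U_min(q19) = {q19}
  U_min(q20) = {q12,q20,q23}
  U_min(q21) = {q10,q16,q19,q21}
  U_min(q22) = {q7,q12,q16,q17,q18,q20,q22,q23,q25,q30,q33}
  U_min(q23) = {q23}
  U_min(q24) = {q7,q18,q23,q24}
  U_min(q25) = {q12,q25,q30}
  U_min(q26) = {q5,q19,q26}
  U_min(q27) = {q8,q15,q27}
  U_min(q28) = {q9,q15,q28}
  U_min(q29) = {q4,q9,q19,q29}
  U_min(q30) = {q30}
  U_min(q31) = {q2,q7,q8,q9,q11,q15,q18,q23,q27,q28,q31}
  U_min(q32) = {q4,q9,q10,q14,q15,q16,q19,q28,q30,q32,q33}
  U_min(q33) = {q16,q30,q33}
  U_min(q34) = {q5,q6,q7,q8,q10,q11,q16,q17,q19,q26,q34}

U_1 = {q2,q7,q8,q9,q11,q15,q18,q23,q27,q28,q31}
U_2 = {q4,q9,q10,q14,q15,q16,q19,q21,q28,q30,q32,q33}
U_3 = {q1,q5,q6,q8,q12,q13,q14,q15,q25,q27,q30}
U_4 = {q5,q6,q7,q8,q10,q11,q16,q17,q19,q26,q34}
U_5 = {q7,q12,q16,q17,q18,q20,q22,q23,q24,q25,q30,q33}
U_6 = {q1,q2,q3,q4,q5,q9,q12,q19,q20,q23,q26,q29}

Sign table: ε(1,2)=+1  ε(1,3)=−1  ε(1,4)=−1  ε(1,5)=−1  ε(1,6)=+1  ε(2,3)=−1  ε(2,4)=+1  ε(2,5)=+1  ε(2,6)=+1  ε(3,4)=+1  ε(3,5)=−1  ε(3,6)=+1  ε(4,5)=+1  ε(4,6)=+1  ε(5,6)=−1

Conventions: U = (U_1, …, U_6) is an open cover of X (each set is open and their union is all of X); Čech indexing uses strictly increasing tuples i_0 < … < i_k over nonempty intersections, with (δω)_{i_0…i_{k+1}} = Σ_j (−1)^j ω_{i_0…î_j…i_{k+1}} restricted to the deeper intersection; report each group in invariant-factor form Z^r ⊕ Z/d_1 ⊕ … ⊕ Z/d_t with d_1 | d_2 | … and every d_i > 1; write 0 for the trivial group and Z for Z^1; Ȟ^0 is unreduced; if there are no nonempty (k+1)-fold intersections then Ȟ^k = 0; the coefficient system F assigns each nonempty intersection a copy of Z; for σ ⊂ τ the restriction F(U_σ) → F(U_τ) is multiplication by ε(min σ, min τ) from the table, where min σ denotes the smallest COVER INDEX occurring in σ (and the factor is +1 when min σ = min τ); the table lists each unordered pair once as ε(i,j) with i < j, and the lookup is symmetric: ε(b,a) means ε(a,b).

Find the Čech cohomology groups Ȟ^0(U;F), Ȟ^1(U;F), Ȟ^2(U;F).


nonempty overlaps:
  U12={q9,q15,q28} U13={q8,q15,q27} U14={q7,q8,q11} U15={q7,q18,q23} U16={q2,q9,q23} U23={q14,q15,q30} U24={q10,q16,q19} U25={q16,q30,q33} U26={q4,q9,q19} U34={q5,q6,q8} U35={q12,q25,q30} U36={q1,q5,q12} U45={q7,q16,q17} U46={q5,q19,q26} U56={q12,q20,q23}
  U123={q15} U126={q9} U134={q8} U145={q7} U156={q23} U235={q30} U245={q16} U246={q19} U346={q5} U356={q12}
C dims 6,15,10; δ0: rk 6, SNF 1^5·2; δ1: rk 9, SNF 1^9
degree 0: 6−6−0 = 0 → Ȟ^0 ≅ 0
degree 1: 15−9−6 = 0 plus torsion [2] → Ȟ^1 ≅ Z/2
degree 2: 10−0−9 = 1 → Ȟ^2 ≅ Z

Ȟ^0 = 0, Ȟ^1 = Z/2 and Ȟ^2 = Z


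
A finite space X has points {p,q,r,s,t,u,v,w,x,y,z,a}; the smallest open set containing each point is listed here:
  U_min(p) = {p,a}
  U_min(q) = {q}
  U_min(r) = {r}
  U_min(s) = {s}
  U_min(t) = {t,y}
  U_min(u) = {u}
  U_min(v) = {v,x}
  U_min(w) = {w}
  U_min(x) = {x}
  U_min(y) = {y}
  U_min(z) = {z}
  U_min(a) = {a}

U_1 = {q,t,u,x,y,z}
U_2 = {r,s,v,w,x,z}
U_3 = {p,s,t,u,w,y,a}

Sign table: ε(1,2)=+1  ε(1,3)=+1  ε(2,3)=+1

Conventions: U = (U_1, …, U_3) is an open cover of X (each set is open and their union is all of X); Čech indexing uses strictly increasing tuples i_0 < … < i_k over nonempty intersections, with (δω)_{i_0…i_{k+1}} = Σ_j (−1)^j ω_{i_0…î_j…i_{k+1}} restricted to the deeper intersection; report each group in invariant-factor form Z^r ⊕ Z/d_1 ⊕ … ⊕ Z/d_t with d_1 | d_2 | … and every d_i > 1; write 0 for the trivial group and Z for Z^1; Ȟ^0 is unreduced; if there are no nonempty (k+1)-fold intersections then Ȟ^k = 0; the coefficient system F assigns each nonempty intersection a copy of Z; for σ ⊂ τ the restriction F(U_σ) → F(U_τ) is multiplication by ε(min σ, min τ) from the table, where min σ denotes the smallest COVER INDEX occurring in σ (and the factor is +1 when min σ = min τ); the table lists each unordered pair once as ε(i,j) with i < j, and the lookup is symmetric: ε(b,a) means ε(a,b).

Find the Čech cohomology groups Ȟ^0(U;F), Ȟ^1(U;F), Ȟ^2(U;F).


nonempty intersections:
  U12={x,z} U13={t,u,y} U23={s,w}
C dims 3,3; δ0: rk 2, SNF 1^2
Ȟ^0: (3−2)−0=1 ⇒ Z
Ȟ^1: (3−0)−2=1 ⇒ Z
Ȟ^2: (0−0)−0=0 ⇒ 0

Ȟ^0(U;F) ≅ Z,  Ȟ^1(U;F) ≅ Z,  Ȟ^2(U;F) ≅ 0


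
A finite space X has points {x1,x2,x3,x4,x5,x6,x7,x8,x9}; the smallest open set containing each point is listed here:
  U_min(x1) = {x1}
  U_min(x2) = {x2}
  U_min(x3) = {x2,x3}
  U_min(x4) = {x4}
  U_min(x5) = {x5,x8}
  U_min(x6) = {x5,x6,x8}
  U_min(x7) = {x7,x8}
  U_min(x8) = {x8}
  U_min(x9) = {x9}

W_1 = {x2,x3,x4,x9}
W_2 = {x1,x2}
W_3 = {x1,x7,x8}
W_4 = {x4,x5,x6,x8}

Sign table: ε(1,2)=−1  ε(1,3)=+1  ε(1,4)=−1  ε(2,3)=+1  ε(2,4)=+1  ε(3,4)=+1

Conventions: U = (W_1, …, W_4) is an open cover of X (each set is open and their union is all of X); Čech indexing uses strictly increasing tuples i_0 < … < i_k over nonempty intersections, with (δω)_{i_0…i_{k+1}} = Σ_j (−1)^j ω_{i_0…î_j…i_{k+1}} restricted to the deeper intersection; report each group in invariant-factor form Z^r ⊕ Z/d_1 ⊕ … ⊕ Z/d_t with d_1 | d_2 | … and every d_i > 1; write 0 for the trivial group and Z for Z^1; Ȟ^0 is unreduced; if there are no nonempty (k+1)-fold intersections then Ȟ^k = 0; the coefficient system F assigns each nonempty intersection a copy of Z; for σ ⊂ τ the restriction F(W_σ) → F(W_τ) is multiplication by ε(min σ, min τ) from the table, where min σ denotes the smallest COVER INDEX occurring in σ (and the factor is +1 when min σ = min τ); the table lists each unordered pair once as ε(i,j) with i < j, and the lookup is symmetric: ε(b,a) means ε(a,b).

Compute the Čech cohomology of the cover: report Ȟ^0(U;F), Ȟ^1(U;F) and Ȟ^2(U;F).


intersection data:
  W12={x2} W14={x4} W23={x1} W34={x8}
C dims 4,4; δ0: rk 3, SNF 1^3
Ȟ^0 = (4 − 3) − 0 = 1, so Ȟ^0 ≅ Z
Ȟ^1 = (4 − 0) − 3 = 1, so Ȟ^1 ≅ Z
Ȟ^2 = (0 − 0) − 0 = 0, so Ȟ^2 ≅ 0

Ȟ^0(U;F) ≅ Z, Ȟ^1(U;F) ≅ Z and Ȟ^2(U;F) ≅ 0


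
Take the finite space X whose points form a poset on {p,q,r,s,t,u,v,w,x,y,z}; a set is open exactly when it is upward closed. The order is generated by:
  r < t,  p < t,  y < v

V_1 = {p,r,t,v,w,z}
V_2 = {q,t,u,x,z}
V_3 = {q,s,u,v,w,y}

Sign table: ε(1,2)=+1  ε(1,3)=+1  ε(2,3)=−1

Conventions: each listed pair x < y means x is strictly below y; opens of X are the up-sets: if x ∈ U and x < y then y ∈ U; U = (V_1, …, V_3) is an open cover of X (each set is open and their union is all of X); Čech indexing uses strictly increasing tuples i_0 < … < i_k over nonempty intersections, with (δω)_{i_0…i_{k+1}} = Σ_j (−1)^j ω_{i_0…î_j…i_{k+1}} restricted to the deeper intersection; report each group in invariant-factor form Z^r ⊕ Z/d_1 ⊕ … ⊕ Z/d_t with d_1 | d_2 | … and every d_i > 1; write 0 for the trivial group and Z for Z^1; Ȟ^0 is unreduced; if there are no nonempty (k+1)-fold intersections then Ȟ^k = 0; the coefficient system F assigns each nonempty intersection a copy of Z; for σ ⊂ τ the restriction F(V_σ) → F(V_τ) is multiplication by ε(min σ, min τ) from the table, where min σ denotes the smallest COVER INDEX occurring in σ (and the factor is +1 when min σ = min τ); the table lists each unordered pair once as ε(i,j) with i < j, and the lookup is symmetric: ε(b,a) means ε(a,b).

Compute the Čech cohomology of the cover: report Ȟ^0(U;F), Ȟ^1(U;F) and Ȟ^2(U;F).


nerve simplices:
  V12={t,z} V13={v,w} V23={q,u}
C dims 3,3; δ0: rk 3, SNF 1^2·2
degree 0: 3−3−0 = 0 → Ȟ^0 ≅ 0
degree 1: 3−0−3 = 0 plus torsion [2] → Ȟ^1 ≅ Z/2
degree 2: 0−0−0 = 0 → Ȟ^2 ≅ 0

Ȟ^0 = 0,  Ȟ^1 = Z/2,  Ȟ^2 = 0


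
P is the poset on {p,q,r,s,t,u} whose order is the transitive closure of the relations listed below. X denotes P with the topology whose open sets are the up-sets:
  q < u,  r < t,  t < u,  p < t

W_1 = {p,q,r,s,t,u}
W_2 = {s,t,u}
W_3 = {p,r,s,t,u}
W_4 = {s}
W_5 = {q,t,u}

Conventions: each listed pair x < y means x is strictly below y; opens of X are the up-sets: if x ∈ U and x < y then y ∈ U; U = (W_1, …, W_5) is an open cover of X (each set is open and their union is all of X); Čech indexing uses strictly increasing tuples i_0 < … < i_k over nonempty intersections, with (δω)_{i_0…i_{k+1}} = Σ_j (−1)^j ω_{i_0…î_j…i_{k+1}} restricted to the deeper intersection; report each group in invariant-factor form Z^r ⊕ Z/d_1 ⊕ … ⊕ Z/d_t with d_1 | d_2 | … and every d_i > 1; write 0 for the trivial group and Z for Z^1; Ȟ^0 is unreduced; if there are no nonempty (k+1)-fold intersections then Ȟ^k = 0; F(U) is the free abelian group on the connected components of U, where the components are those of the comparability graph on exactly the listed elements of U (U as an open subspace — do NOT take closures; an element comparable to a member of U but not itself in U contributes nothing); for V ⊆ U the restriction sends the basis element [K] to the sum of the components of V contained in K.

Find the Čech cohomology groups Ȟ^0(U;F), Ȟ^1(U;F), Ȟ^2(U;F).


intersection data:
  W12={s,t,u} W13={p,r,s,t,u} W14={s} W15={q,t,u} W23={s,t,u} W24={s} W25={t,u} W34={s} W35={t,u}
  W123={s,t,u} W124={s} W125={t,u} W134={s} W135={t,u} W234={s} W235={t,u}
  W1234={s} W1235={t,u}
components per intersection:
  W1: {p,q,r,t,u} {s}
  W2: {s} {t,u}
  W3: {p,r,t,u} {s}
  W4: {s}
  W5: {q,t,u}
  W12: {s} {t,u}
  W13: {p,r,t,u} {s}
  W14: {s}
  W15: {q,t,u}
  W23: {s} {t,u}
  W24: {s}
  W25: {t,u}
  W34: {s}
  W35: {t,u}
  W123: {s} {t,u}
  W124: {s}
  W125: {t,u}
  W134: {s}
  W135: {t,u}
  W234: {s}
  W235: {t,u}
  W1234: {s}
  W1235: {t,u}
C dims 8,12,8,2; δ0: rk 6, SNF 1^6; δ1: rk 6, SNF 1^6; δ2: rk 2, SNF 1^2
Ȟ^0 = (8 − 6) − 0 = 2, so Ȟ^0 ≅ Z^2
Ȟ^1 = (12 − 6) − 6 = 0, so Ȟ^1 ≅ 0
Ȟ^2 = (8 − 2) − 6 = 0, so Ȟ^2 ≅ 0

Ȟ^0(U;F) ≅ Z^2, Ȟ^1(U;F) ≅ 0 and Ȟ^2(U;F) ≅ 0


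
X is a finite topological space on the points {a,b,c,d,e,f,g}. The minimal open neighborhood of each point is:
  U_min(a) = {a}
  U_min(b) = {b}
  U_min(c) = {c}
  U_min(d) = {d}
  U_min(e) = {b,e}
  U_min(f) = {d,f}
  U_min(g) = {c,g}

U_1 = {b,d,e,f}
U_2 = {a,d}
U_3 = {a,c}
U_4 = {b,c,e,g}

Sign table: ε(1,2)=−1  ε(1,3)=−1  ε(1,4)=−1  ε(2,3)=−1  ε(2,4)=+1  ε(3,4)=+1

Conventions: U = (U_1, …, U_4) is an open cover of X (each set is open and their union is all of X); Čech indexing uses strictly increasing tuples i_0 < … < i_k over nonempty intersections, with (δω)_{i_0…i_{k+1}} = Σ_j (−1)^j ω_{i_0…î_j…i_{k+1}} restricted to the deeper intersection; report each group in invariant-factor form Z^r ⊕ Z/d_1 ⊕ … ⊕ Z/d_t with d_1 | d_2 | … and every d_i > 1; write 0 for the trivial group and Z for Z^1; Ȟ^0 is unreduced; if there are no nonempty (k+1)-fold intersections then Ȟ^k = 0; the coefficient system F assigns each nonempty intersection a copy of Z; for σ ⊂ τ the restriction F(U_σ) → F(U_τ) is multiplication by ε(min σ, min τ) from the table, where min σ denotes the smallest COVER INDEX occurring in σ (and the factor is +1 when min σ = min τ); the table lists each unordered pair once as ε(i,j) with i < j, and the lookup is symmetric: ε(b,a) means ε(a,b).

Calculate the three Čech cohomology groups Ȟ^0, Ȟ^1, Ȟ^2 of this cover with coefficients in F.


nonempty overlaps:
  U12={d} U14={b,e} U23={a} U34={c}
C dims 4,4; δ0: rk 4, SNF 1^3·2
degree 0: 4−4−0 = 0 → Ȟ^0 ≅ 0
degree 1: 4−0−4 = 0 plus torsion [2] → Ȟ^1 ≅ Z/2
degree 2: 0−0−0 = 0 → Ȟ^2 ≅ 0

Ȟ^0 = 0; Ȟ^1 = Z/2; Ȟ^2 = 0


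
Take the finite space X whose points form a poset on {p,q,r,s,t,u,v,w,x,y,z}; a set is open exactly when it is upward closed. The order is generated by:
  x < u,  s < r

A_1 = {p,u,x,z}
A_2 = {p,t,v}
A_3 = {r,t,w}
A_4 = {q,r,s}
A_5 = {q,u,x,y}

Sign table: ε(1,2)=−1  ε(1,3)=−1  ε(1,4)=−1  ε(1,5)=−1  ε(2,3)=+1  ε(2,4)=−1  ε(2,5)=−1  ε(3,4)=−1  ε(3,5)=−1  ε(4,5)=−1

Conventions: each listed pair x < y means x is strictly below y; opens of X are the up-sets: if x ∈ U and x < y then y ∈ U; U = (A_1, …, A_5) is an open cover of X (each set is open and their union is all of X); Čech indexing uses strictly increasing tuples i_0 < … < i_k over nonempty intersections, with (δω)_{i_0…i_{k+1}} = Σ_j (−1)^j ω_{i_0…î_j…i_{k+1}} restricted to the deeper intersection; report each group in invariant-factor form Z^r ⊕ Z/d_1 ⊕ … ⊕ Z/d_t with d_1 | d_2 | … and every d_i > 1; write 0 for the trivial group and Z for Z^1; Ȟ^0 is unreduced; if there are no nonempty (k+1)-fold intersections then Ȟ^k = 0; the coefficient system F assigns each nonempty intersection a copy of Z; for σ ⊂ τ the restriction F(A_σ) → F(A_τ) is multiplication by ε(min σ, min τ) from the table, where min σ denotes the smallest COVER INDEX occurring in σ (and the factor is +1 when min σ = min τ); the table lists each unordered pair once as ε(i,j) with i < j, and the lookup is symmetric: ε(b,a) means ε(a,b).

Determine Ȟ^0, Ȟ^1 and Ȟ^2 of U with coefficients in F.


Ȟ^0 ≅ Z; Ȟ^1 ≅ Z; Ȟ^2 ≅ 0

nonempty intersections:
  A12={p} A15={u,x} A23={t} A34={r} A45={q}
C dims 5,5; δ0: rk 4, SNF 1^4
Ȟ^0: (5−4)−0=1 ⇒ Z
Ȟ^1: (5−0)−4=1 ⇒ Z
Ȟ^2: (0−0)−0=0 ⇒ 0


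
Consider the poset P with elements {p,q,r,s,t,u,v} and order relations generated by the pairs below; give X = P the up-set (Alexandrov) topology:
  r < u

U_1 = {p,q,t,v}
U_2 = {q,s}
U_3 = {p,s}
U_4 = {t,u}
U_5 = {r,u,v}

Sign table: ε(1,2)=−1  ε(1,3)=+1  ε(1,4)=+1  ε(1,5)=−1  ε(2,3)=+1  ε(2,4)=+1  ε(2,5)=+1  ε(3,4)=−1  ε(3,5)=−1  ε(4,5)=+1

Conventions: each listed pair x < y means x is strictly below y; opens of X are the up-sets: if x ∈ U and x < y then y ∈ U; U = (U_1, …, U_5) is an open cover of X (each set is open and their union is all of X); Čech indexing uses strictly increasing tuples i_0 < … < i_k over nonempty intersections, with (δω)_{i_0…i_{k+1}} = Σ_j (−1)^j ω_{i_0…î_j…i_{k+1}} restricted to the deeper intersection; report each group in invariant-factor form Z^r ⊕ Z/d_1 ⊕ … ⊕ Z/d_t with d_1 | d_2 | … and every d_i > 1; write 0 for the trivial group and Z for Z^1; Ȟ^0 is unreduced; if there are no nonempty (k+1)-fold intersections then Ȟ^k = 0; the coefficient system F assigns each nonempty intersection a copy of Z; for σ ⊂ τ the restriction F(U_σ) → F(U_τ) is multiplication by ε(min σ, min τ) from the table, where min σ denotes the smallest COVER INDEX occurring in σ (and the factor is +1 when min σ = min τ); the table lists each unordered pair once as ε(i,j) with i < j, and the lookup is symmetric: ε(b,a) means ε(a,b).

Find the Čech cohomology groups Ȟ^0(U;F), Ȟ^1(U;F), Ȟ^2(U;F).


Ȟ^0(U;F) ≅ 0; Ȟ^1(U;F) ≅ Z ⊕ Z/2; Ȟ^2(U;F) ≅ 0

nerve of the cover:
  U12={q} U13={p} U14={t} U15={v} U23={s} U45={u}
C dims 5,6; δ0: rk 5, SNF 1^4·2
Ȟ^0 = (5 − 5) − 0 = 0, so Ȟ^0 ≅ 0
Ȟ^1 = (6 − 0) − 5 = 1 plus torsion [2], so Ȟ^1 ≅ Z ⊕ Z/2
Ȟ^2 = (0 − 0) − 0 = 0, so Ȟ^2 ≅ 0


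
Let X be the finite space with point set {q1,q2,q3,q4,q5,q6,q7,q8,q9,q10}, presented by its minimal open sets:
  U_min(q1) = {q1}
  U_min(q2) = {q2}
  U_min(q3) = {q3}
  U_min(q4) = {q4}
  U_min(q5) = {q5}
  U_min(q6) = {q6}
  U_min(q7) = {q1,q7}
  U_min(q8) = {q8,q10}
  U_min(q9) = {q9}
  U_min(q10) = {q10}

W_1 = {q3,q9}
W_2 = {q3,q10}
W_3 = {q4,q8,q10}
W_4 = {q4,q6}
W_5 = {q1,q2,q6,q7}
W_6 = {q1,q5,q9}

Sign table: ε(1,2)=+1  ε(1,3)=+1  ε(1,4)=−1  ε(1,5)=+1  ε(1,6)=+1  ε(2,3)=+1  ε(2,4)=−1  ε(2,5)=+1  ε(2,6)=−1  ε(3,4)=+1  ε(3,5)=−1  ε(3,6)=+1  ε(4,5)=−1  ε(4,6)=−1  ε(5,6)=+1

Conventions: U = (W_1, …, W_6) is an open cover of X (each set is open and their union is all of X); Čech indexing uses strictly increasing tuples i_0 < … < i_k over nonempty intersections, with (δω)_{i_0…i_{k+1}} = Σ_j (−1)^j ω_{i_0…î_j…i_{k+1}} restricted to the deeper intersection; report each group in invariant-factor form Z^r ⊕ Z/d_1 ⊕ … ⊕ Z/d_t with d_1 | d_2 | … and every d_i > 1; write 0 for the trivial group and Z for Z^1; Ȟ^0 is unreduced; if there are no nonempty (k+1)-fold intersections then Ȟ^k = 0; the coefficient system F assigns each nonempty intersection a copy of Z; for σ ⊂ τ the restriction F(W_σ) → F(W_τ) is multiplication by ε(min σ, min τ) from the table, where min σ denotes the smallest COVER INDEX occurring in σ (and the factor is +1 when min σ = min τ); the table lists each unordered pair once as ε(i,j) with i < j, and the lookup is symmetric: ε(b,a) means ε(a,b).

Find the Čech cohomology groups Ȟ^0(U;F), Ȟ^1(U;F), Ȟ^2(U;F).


Ȟ^0 ≅ 0,  Ȟ^1 ≅ Z/2,  Ȟ^2 ≅ 0

nerve of the cover:
  W12={q3} W16={q9} W23={q10} W34={q4} W45={q6} W56={q1}
C dims 6,6; δ0: rk 6, SNF 1^5·2
Ȟ^0 = (6 − 6) − 0 = 0, so Ȟ^0 ≅ 0
Ȟ^1 = (6 − 0) − 6 = 0 plus torsion [2], so Ȟ^1 ≅ Z/2
Ȟ^2 = (0 − 0) − 0 = 0, so Ȟ^2 ≅ 0


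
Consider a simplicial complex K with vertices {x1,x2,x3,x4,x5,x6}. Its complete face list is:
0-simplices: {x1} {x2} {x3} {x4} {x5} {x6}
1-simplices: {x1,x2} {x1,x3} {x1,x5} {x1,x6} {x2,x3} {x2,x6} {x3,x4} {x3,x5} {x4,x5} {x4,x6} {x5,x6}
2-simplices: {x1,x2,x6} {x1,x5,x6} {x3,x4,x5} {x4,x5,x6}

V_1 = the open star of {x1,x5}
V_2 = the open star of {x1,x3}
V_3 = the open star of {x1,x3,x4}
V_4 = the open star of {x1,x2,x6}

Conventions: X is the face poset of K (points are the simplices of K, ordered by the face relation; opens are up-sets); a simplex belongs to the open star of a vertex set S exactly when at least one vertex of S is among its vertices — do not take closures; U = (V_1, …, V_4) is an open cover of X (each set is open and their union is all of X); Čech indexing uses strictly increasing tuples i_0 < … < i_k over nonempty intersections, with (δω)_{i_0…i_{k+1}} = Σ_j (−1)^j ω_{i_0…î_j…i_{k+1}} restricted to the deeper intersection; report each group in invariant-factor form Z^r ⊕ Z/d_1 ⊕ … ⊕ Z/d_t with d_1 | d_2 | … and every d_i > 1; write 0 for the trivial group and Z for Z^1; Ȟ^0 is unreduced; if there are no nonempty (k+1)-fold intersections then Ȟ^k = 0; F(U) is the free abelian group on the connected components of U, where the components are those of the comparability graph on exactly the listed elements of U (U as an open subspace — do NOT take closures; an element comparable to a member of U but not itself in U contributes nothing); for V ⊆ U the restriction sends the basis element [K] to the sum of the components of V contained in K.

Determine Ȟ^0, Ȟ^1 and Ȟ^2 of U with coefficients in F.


nonempty intersections:
  V1={{x1},{x5},{x1,x2},{x1,x3},{x1,x5},{x1,x6},{x3,x5},{x4,x5},{x5,x6},{x1,x2,x6},{x1,x5,x6},{x3,x4,x5},{x4,x5,x6}} V2={{x1},{x3},{x1,x2},{x1,x3},{x1,x5},{x1,x6},{x2,x3},{x3,x4},{x3,x5},{x1,x2,x6},{x1,x5,x6},{x3,x4,x5}} V3={{x1},{x3},{x4},{x1,x2},{x1,x3},{x1,x5},{x1,x6},{x2,x3},{x3,x4},{x3,x5},{x4,x5},{x4,x6},{x1,x2,x6},{x1,x5,x6},{x3,x4,x5},{x4,x5,x6}} V4={{x1},{x2},{x6},{x1,x2},{x1,x3},{x1,x5},{x1,x6},{x2,x3},{x2,x6},{x4,x6},{x5,x6},{x1,x2,x6},{x1,x5,x6},{x4,x5,x6}}
  V12={{x1},{x1,x2},{x1,x3},{x1,x5},{x1,x6},{x3,x5},{x1,x2,x6},{x1,x5,x6},{x3,x4,x5}} V13={{x1},{x1,x2},{x1,x3},{x1,x5},{x1,x6},{x3,x5},{x4,x5},{x1,x2,x6},{x1,x5,x6},{x3,x4,x5},{x4,x5,x6}} V14={{x1},{x1,x2},{x1,x3},{x1,x5},{x1,x6},{x5,x6},{x1,x2,x6},{x1,x5,x6},{x4,x5,x6}} V23={{x1},{x3},{x1,x2},{x1,x3},{x1,x5},{x1,x6},{x2,x3},{x3,x4},{x3,x5},{x1,x2,x6},{x1,x5,x6},{x3,x4,x5}} V24={{x1},{x1,x2},{x1,x3},{x1,x5},{x1,x6},{x2,x3},{x1,x2,x6},{x1,x5,x6}} V34={{x1},{x1,x2},{x1,x3},{x1,x5},{x1,x6},{x2,x3},{x4,x6},{x1,x2,x6},{x1,x5,x6},{x4,x5,x6}}
  V123={{x1},{x1,x2},{x1,x3},{x1,x5},{x1,x6},{x3,x5},{x1,x2,x6},{x1,x5,x6},{x3,x4,x5}} V124={{x1},{x1,x2},{x1,x3},{x1,x5},{x1,x6},{x1,x2,x6},{x1,x5,x6}} V134={{x1},{x1,x2},{x1,x3},{x1,x5},{x1,x6},{x1,x2,x6},{x1,x5,x6},{x4,x5,x6}} V234={{x1},{x1,x2},{x1,x3},{x1,x5},{x1,x6},{x2,x3},{x1,x2,x6},{x1,x5,x6}}
  V1234={{x1},{x1,x2},{x1,x3},{x1,x5},{x1,x6},{x1,x2,x6},{x1,x5,x6}}
components per intersection:
  V1: {{x1},{x5},{x1,x2},{x1,x3},{x1,x5},{x1,x6},{x3,x5},{x4,x5},{x5,x6},{x1,x2,x6},{x1,x5,x6},{x3,x4,x5},{x4,x5,x6}}
  V2: {{x1},{x3},{x1,x2},{x1,x3},{x1,x5},{x1,x6},{x2,x3},{x3,x4},{x3,x5},{x1,x2,x6},{x1,x5,x6},{x3,x4,x5}}
  V3: {{x1},{x3},{x4},{x1,x2},{x1,x3},{x1,x5},{x1,x6},{x2,x3},{x3,x4},{x3,x5},{x4,x5},{x4,x6},{x1,x2,x6},{x1,x5,x6},{x3,x4,x5},{x4,x5,x6}}
  V4: {{x1},{x2},{x6},{x1,x2},{x1,x3},{x1,x5},{x1,x6},{x2,x3},{x2,x6},{x4,x6},{x5,x6},{x1,x2,x6},{x1,x5,x6},{x4,x5,x6}}
  V12: {{x1},{x1,x2},{x1,x3},{x1,x5},{x1,x6},{x1,x2,x6},{x1,x5,x6}} {{x3,x5},{x3,x4,x5}}
  V13: {{x1},{x1,x2},{x1,x3},{x1,x5},{x1,x6},{x1,x2,x6},{x1,x5,x6}} {{x3,x5},{x4,x5},{x3,x4,x5},{x4,x5,x6}}
  V14: {{x1},{x1,x2},{x1,x3},{x1,x5},{x1,x6},{x5,x6},{x1,x2,x6},{x1,x5,x6},{x4,x5,x6}}
  V23: {{x1},{x3},{x1,x2},{x1,x3},{x1,x5},{x1,x6},{x2,x3},{x3,x4},{x3,x5},{x1,x2,x6},{x1,x5,x6},{x3,x4,x5}}
  V24: {{x1},{x1,x2},{x1,x3},{x1,x5},{x1,x6},{x1,x2,x6},{x1,x5,x6}} {{x2,x3}}
  V34: {{x1},{x1,x2},{x1,x3},{x1,x5},{x1,x6},{x1,x2,x6},{x1,x5,x6}} {{x2,x3}} {{x4,x6},{x4,x5,x6}}
  V123: {{x1},{x1,x2},{x1,x3},{x1,x5},{x1,x6},{x1,x2,x6},{x1,x5,x6}} {{x3,x5},{x3,x4,x5}}
  V124: {{x1},{x1,x2},{x1,x3},{x1,x5},{x1,x6},{x1,x2,x6},{x1,x5,x6}}
  V134: {{x1},{x1,x2},{x1,x3},{x1,x5},{x1,x6},{x1,x2,x6},{x1,x5,x6}} {{x4,x5,x6}}
  V234: {{x1},{x1,x2},{x1,x3},{x1,x5},{x1,x6},{x1,x2,x6},{x1,x5,x6}} {{x2,x3}}
  V1234: {{x1},{x1,x2},{x1,x3},{x1,x5},{x1,x6},{x1,x2,x6},{x1,x5,x6}}
C dims 4,11,7,1; δ0: rk 3, SNF 1^3; δ1: rk 6, SNF 1^6; δ2: rk 1, SNF 1^1
Ȟ^0: (4−3)−0=1 ⇒ Z
Ȟ^1: (11−6)−3=2 ⇒ Z^2
Ȟ^2: (7−1)−6=0 ⇒ 0

Ȟ^0(U;F) ≅ Z, Ȟ^1(U;F) ≅ Z^2, Ȟ^2(U;F) ≅ 0
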